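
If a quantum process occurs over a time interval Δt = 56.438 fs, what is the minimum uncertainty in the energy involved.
5.831 meV

Using the energy-time uncertainty principle:
ΔEΔt ≥ ℏ/2

The minimum uncertainty in energy is:
ΔE_min = ℏ/(2Δt)
ΔE_min = (1.055e-34 J·s) / (2 × 5.644e-14 s)
ΔE_min = 9.343e-22 J = 5.831 meV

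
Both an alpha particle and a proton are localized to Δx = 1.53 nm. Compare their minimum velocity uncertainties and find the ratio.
The proton has the larger minimum velocity uncertainty, by a ratio of 4.0.

For both particles, Δp_min = ℏ/(2Δx) = 3.446e-26 kg·m/s (same for both).

The velocity uncertainty is Δv = Δp/m:
- alpha particle: Δv = 3.446e-26 / 6.645e-27 = 5.187e+00 m/s = 5.187 m/s
- proton: Δv = 3.446e-26 / 1.673e-27 = 2.060e+01 m/s = 20.604 m/s

Ratio: 2.060e+01 / 5.187e+00 = 4.0

The lighter particle has larger velocity uncertainty because Δv ∝ 1/m.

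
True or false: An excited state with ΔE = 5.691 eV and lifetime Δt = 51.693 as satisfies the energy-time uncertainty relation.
No, it violates the uncertainty relation.

Calculate the product ΔEΔt:
ΔE = 5.691 eV = 9.118e-19 J
ΔEΔt = (9.118e-19 J) × (5.169e-17 s)
ΔEΔt = 4.713e-35 J·s

Compare to the minimum allowed value ℏ/2:
ℏ/2 = 5.273e-35 J·s

Since ΔEΔt = 4.713e-35 J·s < 5.273e-35 J·s = ℏ/2,
this violates the uncertainty relation.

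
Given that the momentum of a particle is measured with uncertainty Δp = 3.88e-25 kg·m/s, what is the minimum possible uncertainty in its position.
135.898 pm

Using the Heisenberg uncertainty principle:
ΔxΔp ≥ ℏ/2

The minimum uncertainty in position is:
Δx_min = ℏ/(2Δp)
Δx_min = (1.055e-34 J·s) / (2 × 3.880e-25 kg·m/s)
Δx_min = 1.359e-10 m = 135.898 pm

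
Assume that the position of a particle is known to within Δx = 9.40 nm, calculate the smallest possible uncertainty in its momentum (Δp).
5.609 × 10^-27 kg·m/s

Using the Heisenberg uncertainty principle:
ΔxΔp ≥ ℏ/2

The minimum uncertainty in momentum is:
Δp_min = ℏ/(2Δx)
Δp_min = (1.055e-34 J·s) / (2 × 9.400e-09 m)
Δp_min = 5.609e-27 kg·m/s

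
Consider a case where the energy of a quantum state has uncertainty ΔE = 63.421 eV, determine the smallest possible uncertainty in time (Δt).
5.189 as

Using the energy-time uncertainty principle:
ΔEΔt ≥ ℏ/2

The minimum uncertainty in time is:
Δt_min = ℏ/(2ΔE)
Δt_min = (1.055e-34 J·s) / (2 × 1.016e-17 J)
Δt_min = 5.189e-18 s = 5.189 as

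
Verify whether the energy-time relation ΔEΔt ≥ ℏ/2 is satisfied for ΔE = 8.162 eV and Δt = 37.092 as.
No, it violates the uncertainty relation.

Calculate the product ΔEΔt:
ΔE = 8.162 eV = 1.308e-18 J
ΔEΔt = (1.308e-18 J) × (3.709e-17 s)
ΔEΔt = 4.851e-35 J·s

Compare to the minimum allowed value ℏ/2:
ℏ/2 = 5.273e-35 J·s

Since ΔEΔt = 4.851e-35 J·s < 5.273e-35 J·s = ℏ/2,
this violates the uncertainty relation.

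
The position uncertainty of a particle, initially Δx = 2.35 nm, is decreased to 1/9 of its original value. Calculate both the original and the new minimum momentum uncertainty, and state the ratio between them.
Original Δp_min = 2.244 × 10^-26 kg·m/s; new Δp'_min = 2.019 × 10^-25 kg·m/s; ratio Δp'_min/Δp_min = 9.

From the uncertainty principle ΔxΔp ≥ ℏ/2, the minimum momentum uncertainty is Δp_min = ℏ/(2Δx).

Original (Δx = 2.35 nm = 2.350e-09 m):
Δp_min = (1.055e-34 J·s)/(2 × 2.350e-09 m) = 2.244e-26 kg·m/s

When Δx → (1/9)Δx:
Δp'_min = ℏ/(2 × (1/9)Δx) = 9 × ℏ/(2Δx) = 9 × Δp_min
Δp'_min = 9 × 2.244e-26 kg·m/s = 2.019e-25 kg·m/s

Since Δp_min ∝ 1/Δx, when Δx is decreased to 1/9 of its original value, Δp_min increases to 9 times its original value.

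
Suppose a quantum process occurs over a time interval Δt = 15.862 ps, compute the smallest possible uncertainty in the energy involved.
20.748 μeV

Using the energy-time uncertainty principle:
ΔEΔt ≥ ℏ/2

The minimum uncertainty in energy is:
ΔE_min = ℏ/(2Δt)
ΔE_min = (1.055e-34 J·s) / (2 × 1.586e-11 s)
ΔE_min = 3.324e-24 J = 20.748 μeV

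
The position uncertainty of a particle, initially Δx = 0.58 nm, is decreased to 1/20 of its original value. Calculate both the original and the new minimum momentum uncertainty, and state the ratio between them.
Original Δp_min = 9.091 × 10^-26 kg·m/s; new Δp'_min = 1.818 × 10^-24 kg·m/s; ratio Δp'_min/Δp_min = 20.

From the uncertainty principle ΔxΔp ≥ ℏ/2, the minimum momentum uncertainty is Δp_min = ℏ/(2Δx).

Original (Δx = 0.58 nm = 5.800e-10 m):
Δp_min = (1.055e-34 J·s)/(2 × 5.800e-10 m) = 9.091e-26 kg·m/s

When Δx → (1/20)Δx:
Δp'_min = ℏ/(2 × (1/20)Δx) = 20 × ℏ/(2Δx) = 20 × Δp_min
Δp'_min = 20 × 9.091e-26 kg·m/s = 1.818e-24 kg·m/s

Since Δp_min ∝ 1/Δx, when Δx is decreased to 1/20 of its original value, Δp_min increases to 20 times its original value.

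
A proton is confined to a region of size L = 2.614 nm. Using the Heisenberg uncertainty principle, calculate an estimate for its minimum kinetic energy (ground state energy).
759.177 neV

Using the uncertainty principle to estimate ground state energy:

1. The position uncertainty is approximately the confinement size:
   Δx ≈ L = 2.614e-09 m

2. From ΔxΔp ≥ ℏ/2, the minimum momentum uncertainty is:
   Δp ≈ ℏ/(2L) = 2.017e-26 kg·m/s

3. The kinetic energy is approximately:
   KE ≈ (Δp)²/(2m) = (2.017e-26)²/(2 × 1.673e-27 kg)
   KE ≈ 1.216e-25 J = 759.177 neV

This is an order-of-magnitude estimate of the ground state energy.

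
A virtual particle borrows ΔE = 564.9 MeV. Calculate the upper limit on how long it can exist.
5.826 × 10^-25 s

Using the energy-time uncertainty principle:
ΔEΔt ≥ ℏ/2

For a virtual particle borrowing energy ΔE, the maximum lifetime is:
Δt_max = ℏ/(2ΔE)

Converting energy:
ΔE = 564.9 MeV = 9.051e-11 J

Δt_max = (1.055e-34 J·s) / (2 × 9.051e-11 J)
Δt_max = 5.826e-25 s = 5.826 × 10^-25 s

Virtual particles with higher borrowed energy exist for shorter times.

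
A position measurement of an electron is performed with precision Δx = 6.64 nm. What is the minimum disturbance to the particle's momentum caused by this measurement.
7.941 × 10^-27 kg·m/s

The uncertainty principle implies that measuring position disturbs momentum:
ΔxΔp ≥ ℏ/2

When we measure position with precision Δx, we necessarily introduce a momentum uncertainty:
Δp ≥ ℏ/(2Δx)
Δp_min = (1.055e-34 J·s) / (2 × 6.640e-09 m)
Δp_min = 7.941e-27 kg·m/s

The more precisely we measure position, the greater the momentum disturbance.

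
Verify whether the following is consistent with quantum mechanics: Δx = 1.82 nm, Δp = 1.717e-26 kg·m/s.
No, it violates the uncertainty principle (impossible measurement).

Calculate the product ΔxΔp:
ΔxΔp = (1.820e-09 m) × (1.717e-26 kg·m/s)
ΔxΔp = 3.125e-35 J·s

Compare to the minimum allowed value ℏ/2:
ℏ/2 = 5.273e-35 J·s

Since ΔxΔp = 3.125e-35 J·s < 5.273e-35 J·s = ℏ/2,
the measurement violates the uncertainty principle.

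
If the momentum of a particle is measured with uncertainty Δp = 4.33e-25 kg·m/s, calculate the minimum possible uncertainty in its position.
121.775 pm

Using the Heisenberg uncertainty principle:
ΔxΔp ≥ ℏ/2

The minimum uncertainty in position is:
Δx_min = ℏ/(2Δp)
Δx_min = (1.055e-34 J·s) / (2 × 4.330e-25 kg·m/s)
Δx_min = 1.218e-10 m = 121.775 pm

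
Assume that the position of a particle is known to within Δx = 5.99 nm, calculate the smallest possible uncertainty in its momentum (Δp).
8.803 × 10^-27 kg·m/s

Using the Heisenberg uncertainty principle:
ΔxΔp ≥ ℏ/2

The minimum uncertainty in momentum is:
Δp_min = ℏ/(2Δx)
Δp_min = (1.055e-34 J·s) / (2 × 5.990e-09 m)
Δp_min = 8.803e-27 kg·m/s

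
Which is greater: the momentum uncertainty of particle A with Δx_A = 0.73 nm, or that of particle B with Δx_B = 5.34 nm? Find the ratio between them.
Particle A has the larger minimum momentum uncertainty, by a factor of 7.32.

For each particle, the minimum momentum uncertainty is Δp_min = ℏ/(2Δx):

Particle A: Δp_A = ℏ/(2×7.300e-10 m) = 7.223e-26 kg·m/s
Particle B: Δp_B = ℏ/(2×5.340e-09 m) = 9.874e-27 kg·m/s

Ratio: Δp_A/Δp_B = 7.32

Since Δp_min ∝ 1/Δx, the particle with smaller position uncertainty (A) has larger momentum uncertainty.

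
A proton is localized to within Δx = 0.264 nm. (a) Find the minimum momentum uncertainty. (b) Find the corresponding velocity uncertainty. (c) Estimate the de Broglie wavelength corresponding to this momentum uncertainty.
(a) Δp_min = 1.997 × 10^-25 kg·m/s
(b) Δv_min = 119.411 m/s
(c) λ_dB = 3.318 nm

Step-by-step:

(a) From the uncertainty principle:
Δp_min = ℏ/(2Δx) = (1.055e-34 J·s)/(2 × 2.640e-10 m) = 1.997e-25 kg·m/s

(b) The velocity uncertainty:
Δv = Δp/m = (1.997e-25 kg·m/s)/(1.673e-27 kg) = 1.194e+02 m/s = 119.411 m/s

(c) The de Broglie wavelength for this momentum:
λ = h/p = (6.626e-34 J·s)/(1.997e-25 kg·m/s) = 3.318e-09 m = 3.318 nm

Note: The de Broglie wavelength is comparable to the localization size, as expected from wave-particle duality.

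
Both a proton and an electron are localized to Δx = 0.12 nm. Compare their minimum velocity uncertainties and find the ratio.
The electron has the larger minimum velocity uncertainty, by a ratio of 1836.2.

For both particles, Δp_min = ℏ/(2Δx) = 4.394e-25 kg·m/s (same for both).

The velocity uncertainty is Δv = Δp/m:
- proton: Δv = 4.394e-25 / 1.673e-27 = 2.627e+02 m/s = 262.704 m/s
- electron: Δv = 4.394e-25 / 9.109e-31 = 4.824e+05 m/s = 482.365 km/s

Ratio: 4.824e+05 / 2.627e+02 = 1836.2

The lighter particle has larger velocity uncertainty because Δv ∝ 1/m.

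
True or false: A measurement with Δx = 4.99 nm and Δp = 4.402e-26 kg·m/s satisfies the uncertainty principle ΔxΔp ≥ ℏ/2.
Yes, it satisfies the uncertainty principle.

Calculate the product ΔxΔp:
ΔxΔp = (4.990e-09 m) × (4.402e-26 kg·m/s)
ΔxΔp = 2.197e-34 J·s

Compare to the minimum allowed value ℏ/2:
ℏ/2 = 5.273e-35 J·s

Since ΔxΔp = 2.197e-34 J·s ≥ 5.273e-35 J·s = ℏ/2,
the measurement satisfies the uncertainty principle.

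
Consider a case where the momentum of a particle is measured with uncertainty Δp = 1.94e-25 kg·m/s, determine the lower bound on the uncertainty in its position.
271.797 pm

Using the Heisenberg uncertainty principle:
ΔxΔp ≥ ℏ/2

The minimum uncertainty in position is:
Δx_min = ℏ/(2Δp)
Δx_min = (1.055e-34 J·s) / (2 × 1.940e-25 kg·m/s)
Δx_min = 2.718e-10 m = 271.797 pm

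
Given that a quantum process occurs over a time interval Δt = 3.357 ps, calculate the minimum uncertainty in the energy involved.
98.036 μeV

Using the energy-time uncertainty principle:
ΔEΔt ≥ ℏ/2

The minimum uncertainty in energy is:
ΔE_min = ℏ/(2Δt)
ΔE_min = (1.055e-34 J·s) / (2 × 3.357e-12 s)
ΔE_min = 1.571e-23 J = 98.036 μeV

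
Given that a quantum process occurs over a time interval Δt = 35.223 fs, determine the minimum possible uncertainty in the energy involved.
9.343 meV

Using the energy-time uncertainty principle:
ΔEΔt ≥ ℏ/2

The minimum uncertainty in energy is:
ΔE_min = ℏ/(2Δt)
ΔE_min = (1.055e-34 J·s) / (2 × 3.522e-14 s)
ΔE_min = 1.497e-21 J = 9.343 meV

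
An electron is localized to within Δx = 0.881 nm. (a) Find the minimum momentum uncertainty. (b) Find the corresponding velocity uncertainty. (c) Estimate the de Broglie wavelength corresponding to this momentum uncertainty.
(a) Δp_min = 5.985 × 10^-26 kg·m/s
(b) Δv_min = 65.702 km/s
(c) λ_dB = 11.071 nm

Step-by-step:

(a) From the uncertainty principle:
Δp_min = ℏ/(2Δx) = (1.055e-34 J·s)/(2 × 8.810e-10 m) = 5.985e-26 kg·m/s

(b) The velocity uncertainty:
Δv = Δp/m = (5.985e-26 kg·m/s)/(9.109e-31 kg) = 6.570e+04 m/s = 65.702 km/s

(c) The de Broglie wavelength for this momentum:
λ = h/p = (6.626e-34 J·s)/(5.985e-26 kg·m/s) = 1.107e-08 m = 11.071 nm

Note: The de Broglie wavelength is comparable to the localization size, as expected from wave-particle duality.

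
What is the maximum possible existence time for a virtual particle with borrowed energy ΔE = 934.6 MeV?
3.521 × 10^-25 s

Using the energy-time uncertainty principle:
ΔEΔt ≥ ℏ/2

For a virtual particle borrowing energy ΔE, the maximum lifetime is:
Δt_max = ℏ/(2ΔE)

Converting energy:
ΔE = 934.6 MeV = 1.497e-10 J

Δt_max = (1.055e-34 J·s) / (2 × 1.497e-10 J)
Δt_max = 3.521e-25 s = 3.521 × 10^-25 s

Virtual particles with higher borrowed energy exist for shorter times.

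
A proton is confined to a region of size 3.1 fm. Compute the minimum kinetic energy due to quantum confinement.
539.797 keV

Using the uncertainty principle:

1. Position uncertainty: Δx ≈ 3.100e-15 m
2. Minimum momentum uncertainty: Δp = ℏ/(2Δx) = 1.701e-20 kg·m/s
3. Minimum kinetic energy:
   KE = (Δp)²/(2m) = (1.701e-20)²/(2 × 1.673e-27 kg)
   KE = 8.649e-14 J = 539.797 keV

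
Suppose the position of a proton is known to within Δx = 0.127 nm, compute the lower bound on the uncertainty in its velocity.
248.225 m/s

Using the Heisenberg uncertainty principle and Δp = mΔv:
ΔxΔp ≥ ℏ/2
Δx(mΔv) ≥ ℏ/2

The minimum uncertainty in velocity is:
Δv_min = ℏ/(2mΔx)
Δv_min = (1.055e-34 J·s) / (2 × 1.673e-27 kg × 1.270e-10 m)
Δv_min = 2.482e+02 m/s = 248.225 m/s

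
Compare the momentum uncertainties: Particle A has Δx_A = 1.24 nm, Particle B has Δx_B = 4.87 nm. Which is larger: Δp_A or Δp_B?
Particle A has the larger minimum momentum uncertainty, by a factor of 3.93.

For each particle, the minimum momentum uncertainty is Δp_min = ℏ/(2Δx):

Particle A: Δp_A = ℏ/(2×1.240e-09 m) = 4.252e-26 kg·m/s
Particle B: Δp_B = ℏ/(2×4.870e-09 m) = 1.083e-26 kg·m/s

Ratio: Δp_A/Δp_B = 3.93

Since Δp_min ∝ 1/Δx, the particle with smaller position uncertainty (A) has larger momentum uncertainty.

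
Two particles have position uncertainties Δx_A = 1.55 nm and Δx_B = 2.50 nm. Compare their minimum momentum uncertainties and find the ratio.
Particle A has the larger minimum momentum uncertainty, by a factor of 1.61.

For each particle, the minimum momentum uncertainty is Δp_min = ℏ/(2Δx):

Particle A: Δp_A = ℏ/(2×1.550e-09 m) = 3.402e-26 kg·m/s
Particle B: Δp_B = ℏ/(2×2.500e-09 m) = 2.109e-26 kg·m/s

Ratio: Δp_A/Δp_B = 1.61

Since Δp_min ∝ 1/Δx, the particle with smaller position uncertainty (A) has larger momentum uncertainty.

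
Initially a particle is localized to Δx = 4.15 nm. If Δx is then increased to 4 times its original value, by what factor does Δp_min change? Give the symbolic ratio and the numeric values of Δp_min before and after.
Original Δp_min = 1.271 × 10^-26 kg·m/s; new Δp'_min = 3.176 × 10^-27 kg·m/s; ratio Δp'_min/Δp_min = 1/4.

From the uncertainty principle ΔxΔp ≥ ℏ/2, the minimum momentum uncertainty is Δp_min = ℏ/(2Δx).

Original (Δx = 4.15 nm = 4.150e-09 m):
Δp_min = (1.055e-34 J·s)/(2 × 4.150e-09 m) = 1.271e-26 kg·m/s

When Δx → 4Δx:
Δp'_min = ℏ/(2 × 4Δx) = (1/4) × ℏ/(2Δx) = (1/4) × Δp_min
Δp'_min = 1/4 × 1.271e-26 kg·m/s = 3.176e-27 kg·m/s

Since Δp_min ∝ 1/Δx, when Δx is increased to 4 times its original value, Δp_min decreases to 1/4 of its original value.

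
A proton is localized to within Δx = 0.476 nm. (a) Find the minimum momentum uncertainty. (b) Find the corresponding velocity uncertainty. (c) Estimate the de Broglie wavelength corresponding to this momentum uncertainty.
(a) Δp_min = 1.108 × 10^-25 kg·m/s
(b) Δv_min = 66.228 m/s
(c) λ_dB = 5.982 nm

Step-by-step:

(a) From the uncertainty principle:
Δp_min = ℏ/(2Δx) = (1.055e-34 J·s)/(2 × 4.760e-10 m) = 1.108e-25 kg·m/s

(b) The velocity uncertainty:
Δv = Δp/m = (1.108e-25 kg·m/s)/(1.673e-27 kg) = 6.623e+01 m/s = 66.228 m/s

(c) The de Broglie wavelength for this momentum:
λ = h/p = (6.626e-34 J·s)/(1.108e-25 kg·m/s) = 5.982e-09 m = 5.982 nm

Note: The de Broglie wavelength is comparable to the localization size, as expected from wave-particle duality.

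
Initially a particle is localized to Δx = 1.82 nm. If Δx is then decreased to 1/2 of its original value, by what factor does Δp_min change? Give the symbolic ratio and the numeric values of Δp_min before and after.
Original Δp_min = 2.897 × 10^-26 kg·m/s; new Δp'_min = 5.794 × 10^-26 kg·m/s; ratio Δp'_min/Δp_min = 2.

From the uncertainty principle ΔxΔp ≥ ℏ/2, the minimum momentum uncertainty is Δp_min = ℏ/(2Δx).

Original (Δx = 1.82 nm = 1.820e-09 m):
Δp_min = (1.055e-34 J·s)/(2 × 1.820e-09 m) = 2.897e-26 kg·m/s

When Δx → (1/2)Δx:
Δp'_min = ℏ/(2 × (1/2)Δx) = 2 × ℏ/(2Δx) = 2 × Δp_min
Δp'_min = 2 × 2.897e-26 kg·m/s = 5.794e-26 kg·m/s

Since Δp_min ∝ 1/Δx, when Δx is decreased to 1/2 of its original value, Δp_min increases to 2 times its original value.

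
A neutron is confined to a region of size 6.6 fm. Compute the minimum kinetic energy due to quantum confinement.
118.924 keV

Using the uncertainty principle:

1. Position uncertainty: Δx ≈ 6.600e-15 m
2. Minimum momentum uncertainty: Δp = ℏ/(2Δx) = 7.989e-21 kg·m/s
3. Minimum kinetic energy:
   KE = (Δp)²/(2m) = (7.989e-21)²/(2 × 1.675e-27 kg)
   KE = 1.905e-14 J = 118.924 keV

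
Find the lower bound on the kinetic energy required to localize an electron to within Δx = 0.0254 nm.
14.764 eV

Localizing a particle requires giving it sufficient momentum uncertainty:

1. From uncertainty principle: Δp ≥ ℏ/(2Δx)
   Δp_min = (1.055e-34 J·s) / (2 × 2.540e-11 m)
   Δp_min = 2.076e-24 kg·m/s

2. This momentum uncertainty corresponds to kinetic energy:
   KE ≈ (Δp)²/(2m) = (2.076e-24)²/(2 × 9.109e-31 kg)
   KE = 2.365e-18 J = 14.764 eV

Tighter localization requires more energy.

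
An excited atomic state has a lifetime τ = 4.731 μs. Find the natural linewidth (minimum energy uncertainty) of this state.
69.564 peV

Using the energy-time uncertainty principle:
ΔEΔt ≥ ℏ/2

The lifetime τ represents the time uncertainty Δt.
The natural linewidth (minimum energy uncertainty) is:

ΔE = ℏ/(2τ)
ΔE = (1.055e-34 J·s) / (2 × 4.731e-06 s)
ΔE = 1.115e-29 J = 69.564 peV

This natural linewidth limits the precision of spectroscopic measurements.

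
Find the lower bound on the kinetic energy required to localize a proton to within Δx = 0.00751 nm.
91.976 meV

Localizing a particle requires giving it sufficient momentum uncertainty:

1. From uncertainty principle: Δp ≥ ℏ/(2Δx)
   Δp_min = (1.055e-34 J·s) / (2 × 7.510e-12 m)
   Δp_min = 7.021e-24 kg·m/s

2. This momentum uncertainty corresponds to kinetic energy:
   KE ≈ (Δp)²/(2m) = (7.021e-24)²/(2 × 1.673e-27 kg)
   KE = 1.474e-20 J = 91.976 meV

Tighter localization requires more energy.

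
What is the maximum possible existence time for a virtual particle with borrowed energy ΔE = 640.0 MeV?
5.142 × 10^-25 s

Using the energy-time uncertainty principle:
ΔEΔt ≥ ℏ/2

For a virtual particle borrowing energy ΔE, the maximum lifetime is:
Δt_max = ℏ/(2ΔE)

Converting energy:
ΔE = 640.0 MeV = 1.025e-10 J

Δt_max = (1.055e-34 J·s) / (2 × 1.025e-10 J)
Δt_max = 5.142e-25 s = 5.142 × 10^-25 s

Virtual particles with higher borrowed energy exist for shorter times.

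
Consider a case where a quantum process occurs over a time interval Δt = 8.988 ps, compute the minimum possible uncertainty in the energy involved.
36.616 μeV

Using the energy-time uncertainty principle:
ΔEΔt ≥ ℏ/2

The minimum uncertainty in energy is:
ΔE_min = ℏ/(2Δt)
ΔE_min = (1.055e-34 J·s) / (2 × 8.988e-12 s)
ΔE_min = 5.867e-24 J = 36.616 μeV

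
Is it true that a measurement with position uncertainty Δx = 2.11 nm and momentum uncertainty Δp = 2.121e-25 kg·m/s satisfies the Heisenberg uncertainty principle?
Yes, it satisfies the uncertainty principle.

Calculate the product ΔxΔp:
ΔxΔp = (2.110e-09 m) × (2.121e-25 kg·m/s)
ΔxΔp = 4.475e-34 J·s

Compare to the minimum allowed value ℏ/2:
ℏ/2 = 5.273e-35 J·s

Since ΔxΔp = 4.475e-34 J·s ≥ 5.273e-35 J·s = ℏ/2,
the measurement satisfies the uncertainty principle.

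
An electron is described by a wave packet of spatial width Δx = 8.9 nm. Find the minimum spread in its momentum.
5.925 × 10^-27 kg·m/s

For a wave packet, the spatial width Δx and momentum spread Δp are related by the uncertainty principle:
ΔxΔp ≥ ℏ/2

The minimum momentum spread is:
Δp_min = ℏ/(2Δx)
Δp_min = (1.055e-34 J·s) / (2 × 8.900e-09 m)
Δp_min = 5.925e-27 kg·m/s

A wave packet cannot have both a well-defined position and well-defined momentum.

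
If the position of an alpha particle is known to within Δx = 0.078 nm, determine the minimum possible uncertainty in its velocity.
101.737 m/s

Using the Heisenberg uncertainty principle and Δp = mΔv:
ΔxΔp ≥ ℏ/2
Δx(mΔv) ≥ ℏ/2

The minimum uncertainty in velocity is:
Δv_min = ℏ/(2mΔx)
Δv_min = (1.055e-34 J·s) / (2 × 6.645e-27 kg × 7.800e-11 m)
Δv_min = 1.017e+02 m/s = 101.737 m/s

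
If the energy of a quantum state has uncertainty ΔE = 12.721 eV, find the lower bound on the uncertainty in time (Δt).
25.871 as

Using the energy-time uncertainty principle:
ΔEΔt ≥ ℏ/2

The minimum uncertainty in time is:
Δt_min = ℏ/(2ΔE)
Δt_min = (1.055e-34 J·s) / (2 × 2.038e-18 J)
Δt_min = 2.587e-17 s = 25.871 as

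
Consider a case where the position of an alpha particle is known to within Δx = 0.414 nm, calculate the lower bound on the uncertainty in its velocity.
19.168 m/s

Using the Heisenberg uncertainty principle and Δp = mΔv:
ΔxΔp ≥ ℏ/2
Δx(mΔv) ≥ ℏ/2

The minimum uncertainty in velocity is:
Δv_min = ℏ/(2mΔx)
Δv_min = (1.055e-34 J·s) / (2 × 6.645e-27 kg × 4.140e-10 m)
Δv_min = 1.917e+01 m/s = 19.168 m/s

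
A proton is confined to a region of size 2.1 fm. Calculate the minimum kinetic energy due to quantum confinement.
1.176 MeV

Using the uncertainty principle:

1. Position uncertainty: Δx ≈ 2.100e-15 m
2. Minimum momentum uncertainty: Δp = ℏ/(2Δx) = 2.511e-20 kg·m/s
3. Minimum kinetic energy:
   KE = (Δp)²/(2m) = (2.511e-20)²/(2 × 1.673e-27 kg)
   KE = 1.885e-13 J = 1.176 MeV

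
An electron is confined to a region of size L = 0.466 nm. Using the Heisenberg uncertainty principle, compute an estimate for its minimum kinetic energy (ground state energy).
43.862 meV

Using the uncertainty principle to estimate ground state energy:

1. The position uncertainty is approximately the confinement size:
   Δx ≈ L = 4.660e-10 m

2. From ΔxΔp ≥ ℏ/2, the minimum momentum uncertainty is:
   Δp ≈ ℏ/(2L) = 1.132e-25 kg·m/s

3. The kinetic energy is approximately:
   KE ≈ (Δp)²/(2m) = (1.132e-25)²/(2 × 9.109e-31 kg)
   KE ≈ 7.028e-21 J = 43.862 meV

This is an order-of-magnitude estimate of the ground state energy.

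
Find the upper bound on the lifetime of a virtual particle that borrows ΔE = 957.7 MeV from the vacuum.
3.436 × 10^-25 s

Using the energy-time uncertainty principle:
ΔEΔt ≥ ℏ/2

For a virtual particle borrowing energy ΔE, the maximum lifetime is:
Δt_max = ℏ/(2ΔE)

Converting energy:
ΔE = 957.7 MeV = 1.534e-10 J

Δt_max = (1.055e-34 J·s) / (2 × 1.534e-10 J)
Δt_max = 3.436e-25 s = 3.436 × 10^-25 s

Virtual particles with higher borrowed energy exist for shorter times.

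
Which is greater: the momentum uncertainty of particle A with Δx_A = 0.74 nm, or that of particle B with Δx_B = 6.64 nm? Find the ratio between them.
Particle A has the larger minimum momentum uncertainty, by a factor of 8.97.

For each particle, the minimum momentum uncertainty is Δp_min = ℏ/(2Δx):

Particle A: Δp_A = ℏ/(2×7.400e-10 m) = 7.125e-26 kg·m/s
Particle B: Δp_B = ℏ/(2×6.640e-09 m) = 7.941e-27 kg·m/s

Ratio: Δp_A/Δp_B = 8.97

Since Δp_min ∝ 1/Δx, the particle with smaller position uncertainty (A) has larger momentum uncertainty.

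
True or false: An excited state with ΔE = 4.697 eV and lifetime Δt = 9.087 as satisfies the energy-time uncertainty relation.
No, it violates the uncertainty relation.

Calculate the product ΔEΔt:
ΔE = 4.697 eV = 7.525e-19 J
ΔEΔt = (7.525e-19 J) × (9.087e-18 s)
ΔEΔt = 6.838e-36 J·s

Compare to the minimum allowed value ℏ/2:
ℏ/2 = 5.273e-35 J·s

Since ΔEΔt = 6.838e-36 J·s < 5.273e-35 J·s = ℏ/2,
this violates the uncertainty relation.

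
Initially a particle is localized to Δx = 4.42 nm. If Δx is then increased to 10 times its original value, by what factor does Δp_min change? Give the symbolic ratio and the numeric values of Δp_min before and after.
Original Δp_min = 1.193 × 10^-26 kg·m/s; new Δp'_min = 1.193 × 10^-27 kg·m/s; ratio Δp'_min/Δp_min = 1/10.

From the uncertainty principle ΔxΔp ≥ ℏ/2, the minimum momentum uncertainty is Δp_min = ℏ/(2Δx).

Original (Δx = 4.42 nm = 4.420e-09 m):
Δp_min = (1.055e-34 J·s)/(2 × 4.420e-09 m) = 1.193e-26 kg·m/s

When Δx → 10Δx:
Δp'_min = ℏ/(2 × 10Δx) = (1/10) × ℏ/(2Δx) = (1/10) × Δp_min
Δp'_min = 1/10 × 1.193e-26 kg·m/s = 1.193e-27 kg·m/s

Since Δp_min ∝ 1/Δx, when Δx is increased to 10 times its original value, Δp_min decreases to 1/10 of its original value.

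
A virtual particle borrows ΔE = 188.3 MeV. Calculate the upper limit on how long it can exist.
1.748 ys

Using the energy-time uncertainty principle:
ΔEΔt ≥ ℏ/2

For a virtual particle borrowing energy ΔE, the maximum lifetime is:
Δt_max = ℏ/(2ΔE)

Converting energy:
ΔE = 188.3 MeV = 3.017e-11 J

Δt_max = (1.055e-34 J·s) / (2 × 3.017e-11 J)
Δt_max = 1.748e-24 s = 1.748 ys

Virtual particles with higher borrowed energy exist for shorter times.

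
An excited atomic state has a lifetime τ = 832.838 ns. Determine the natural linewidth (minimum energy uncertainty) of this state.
395.162 peV

Using the energy-time uncertainty principle:
ΔEΔt ≥ ℏ/2

The lifetime τ represents the time uncertainty Δt.
The natural linewidth (minimum energy uncertainty) is:

ΔE = ℏ/(2τ)
ΔE = (1.055e-34 J·s) / (2 × 8.328e-07 s)
ΔE = 6.331e-29 J = 395.162 peV

This natural linewidth limits the precision of spectroscopic measurements.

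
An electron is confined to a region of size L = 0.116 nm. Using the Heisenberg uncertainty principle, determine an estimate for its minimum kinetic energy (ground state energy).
707.859 meV

Using the uncertainty principle to estimate ground state energy:

1. The position uncertainty is approximately the confinement size:
   Δx ≈ L = 1.160e-10 m

2. From ΔxΔp ≥ ℏ/2, the minimum momentum uncertainty is:
   Δp ≈ ℏ/(2L) = 4.546e-25 kg·m/s

3. The kinetic energy is approximately:
   KE ≈ (Δp)²/(2m) = (4.546e-25)²/(2 × 9.109e-31 kg)
   KE ≈ 1.134e-19 J = 707.859 meV

This is an order-of-magnitude estimate of the ground state energy.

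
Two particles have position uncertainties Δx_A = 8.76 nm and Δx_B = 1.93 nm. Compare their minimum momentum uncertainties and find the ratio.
Particle B has the larger minimum momentum uncertainty, by a factor of 4.54.

For each particle, the minimum momentum uncertainty is Δp_min = ℏ/(2Δx):

Particle A: Δp_A = ℏ/(2×8.760e-09 m) = 6.019e-27 kg·m/s
Particle B: Δp_B = ℏ/(2×1.930e-09 m) = 2.732e-26 kg·m/s

Ratio: Δp_B/Δp_A = 4.54

Since Δp_min ∝ 1/Δx, the particle with smaller position uncertainty (B) has larger momentum uncertainty.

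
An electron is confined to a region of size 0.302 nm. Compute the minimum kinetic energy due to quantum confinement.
104.436 meV

Using the uncertainty principle:

1. Position uncertainty: Δx ≈ 3.020e-10 m
2. Minimum momentum uncertainty: Δp = ℏ/(2Δx) = 1.746e-25 kg·m/s
3. Minimum kinetic energy:
   KE = (Δp)²/(2m) = (1.746e-25)²/(2 × 9.109e-31 kg)
   KE = 1.673e-20 J = 104.436 meV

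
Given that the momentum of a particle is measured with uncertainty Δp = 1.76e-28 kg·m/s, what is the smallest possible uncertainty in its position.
299.594 nm

Using the Heisenberg uncertainty principle:
ΔxΔp ≥ ℏ/2

The minimum uncertainty in position is:
Δx_min = ℏ/(2Δp)
Δx_min = (1.055e-34 J·s) / (2 × 1.760e-28 kg·m/s)
Δx_min = 2.996e-07 m = 299.594 nm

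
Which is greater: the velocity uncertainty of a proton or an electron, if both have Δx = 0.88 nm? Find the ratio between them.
The electron has the larger minimum velocity uncertainty, by a ratio of 1836.2.

For both particles, Δp_min = ℏ/(2Δx) = 5.992e-26 kg·m/s (same for both).

The velocity uncertainty is Δv = Δp/m:
- proton: Δv = 5.992e-26 / 1.673e-27 = 3.582e+01 m/s = 35.823 m/s
- electron: Δv = 5.992e-26 / 9.109e-31 = 6.578e+04 m/s = 65.777 km/s

Ratio: 6.578e+04 / 3.582e+01 = 1836.2

The lighter particle has larger velocity uncertainty because Δv ∝ 1/m.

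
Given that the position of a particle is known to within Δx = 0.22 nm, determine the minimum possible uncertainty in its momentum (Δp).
2.397 × 10^-25 kg·m/s

Using the Heisenberg uncertainty principle:
ΔxΔp ≥ ℏ/2

The minimum uncertainty in momentum is:
Δp_min = ℏ/(2Δx)
Δp_min = (1.055e-34 J·s) / (2 × 2.200e-10 m)
Δp_min = 2.397e-25 kg·m/s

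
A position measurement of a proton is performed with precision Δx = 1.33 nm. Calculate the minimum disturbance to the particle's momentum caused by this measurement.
3.965 × 10^-26 kg·m/s

The uncertainty principle implies that measuring position disturbs momentum:
ΔxΔp ≥ ℏ/2

When we measure position with precision Δx, we necessarily introduce a momentum uncertainty:
Δp ≥ ℏ/(2Δx)
Δp_min = (1.055e-34 J·s) / (2 × 1.330e-09 m)
Δp_min = 3.965e-26 kg·m/s

The more precisely we measure position, the greater the momentum disturbance.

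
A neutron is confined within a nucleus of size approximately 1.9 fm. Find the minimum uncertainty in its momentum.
2.775 × 10^-20 kg·m/s

Using the Heisenberg uncertainty principle:
ΔxΔp ≥ ℏ/2

With Δx ≈ L = 1.900e-15 m (the confinement size):
Δp_min = ℏ/(2Δx)
Δp_min = (1.055e-34 J·s) / (2 × 1.900e-15 m)
Δp_min = 2.775e-20 kg·m/s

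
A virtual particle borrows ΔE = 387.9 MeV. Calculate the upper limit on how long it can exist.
8.484 × 10^-25 s

Using the energy-time uncertainty principle:
ΔEΔt ≥ ℏ/2

For a virtual particle borrowing energy ΔE, the maximum lifetime is:
Δt_max = ℏ/(2ΔE)

Converting energy:
ΔE = 387.9 MeV = 6.215e-11 J

Δt_max = (1.055e-34 J·s) / (2 × 6.215e-11 J)
Δt_max = 8.484e-25 s = 8.484 × 10^-25 s

Virtual particles with higher borrowed energy exist for shorter times.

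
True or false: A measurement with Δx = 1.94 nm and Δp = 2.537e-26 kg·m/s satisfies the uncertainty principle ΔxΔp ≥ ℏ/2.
No, it violates the uncertainty principle (impossible measurement).

Calculate the product ΔxΔp:
ΔxΔp = (1.940e-09 m) × (2.537e-26 kg·m/s)
ΔxΔp = 4.922e-35 J·s

Compare to the minimum allowed value ℏ/2:
ℏ/2 = 5.273e-35 J·s

Since ΔxΔp = 4.922e-35 J·s < 5.273e-35 J·s = ℏ/2,
the measurement violates the uncertainty principle.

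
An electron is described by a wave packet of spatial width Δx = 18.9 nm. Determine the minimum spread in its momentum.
2.790 × 10^-27 kg·m/s

For a wave packet, the spatial width Δx and momentum spread Δp are related by the uncertainty principle:
ΔxΔp ≥ ℏ/2

The minimum momentum spread is:
Δp_min = ℏ/(2Δx)
Δp_min = (1.055e-34 J·s) / (2 × 1.890e-08 m)
Δp_min = 2.790e-27 kg·m/s

A wave packet cannot have both a well-defined position and well-defined momentum.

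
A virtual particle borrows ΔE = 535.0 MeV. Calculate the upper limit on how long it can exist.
6.152 × 10^-25 s

Using the energy-time uncertainty principle:
ΔEΔt ≥ ℏ/2

For a virtual particle borrowing energy ΔE, the maximum lifetime is:
Δt_max = ℏ/(2ΔE)

Converting energy:
ΔE = 535.0 MeV = 8.572e-11 J

Δt_max = (1.055e-34 J·s) / (2 × 8.572e-11 J)
Δt_max = 6.152e-25 s = 6.152 × 10^-25 s

Virtual particles with higher borrowed energy exist for shorter times.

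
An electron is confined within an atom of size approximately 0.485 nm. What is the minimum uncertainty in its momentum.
1.087 × 10^-25 kg·m/s

Using the Heisenberg uncertainty principle:
ΔxΔp ≥ ℏ/2

With Δx ≈ L = 4.850e-10 m (the confinement size):
Δp_min = ℏ/(2Δx)
Δp_min = (1.055e-34 J·s) / (2 × 4.850e-10 m)
Δp_min = 1.087e-25 kg·m/s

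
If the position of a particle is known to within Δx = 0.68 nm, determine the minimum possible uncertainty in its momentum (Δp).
7.754 × 10^-26 kg·m/s

Using the Heisenberg uncertainty principle:
ΔxΔp ≥ ℏ/2

The minimum uncertainty in momentum is:
Δp_min = ℏ/(2Δx)
Δp_min = (1.055e-34 J·s) / (2 × 6.800e-10 m)
Δp_min = 7.754e-26 kg·m/s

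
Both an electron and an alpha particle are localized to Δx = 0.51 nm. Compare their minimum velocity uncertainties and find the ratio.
The electron has the larger minimum velocity uncertainty, by a ratio of 7294.3.

For both particles, Δp_min = ℏ/(2Δx) = 1.034e-25 kg·m/s (same for both).

The velocity uncertainty is Δv = Δp/m:
- electron: Δv = 1.034e-25 / 9.109e-31 = 1.135e+05 m/s = 113.498 km/s
- alpha particle: Δv = 1.034e-25 / 6.645e-27 = 1.556e+01 m/s = 15.560 m/s

Ratio: 1.135e+05 / 1.556e+01 = 7294.3

The lighter particle has larger velocity uncertainty because Δv ∝ 1/m.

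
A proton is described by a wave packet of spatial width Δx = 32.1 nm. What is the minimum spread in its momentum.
1.643 × 10^-27 kg·m/s

For a wave packet, the spatial width Δx and momentum spread Δp are related by the uncertainty principle:
ΔxΔp ≥ ℏ/2

The minimum momentum spread is:
Δp_min = ℏ/(2Δx)
Δp_min = (1.055e-34 J·s) / (2 × 3.210e-08 m)
Δp_min = 1.643e-27 kg·m/s

A wave packet cannot have both a well-defined position and well-defined momentum.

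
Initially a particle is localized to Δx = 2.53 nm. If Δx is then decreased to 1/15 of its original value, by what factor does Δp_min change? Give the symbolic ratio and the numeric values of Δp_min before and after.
Original Δp_min = 2.084 × 10^-26 kg·m/s; new Δp'_min = 3.126 × 10^-25 kg·m/s; ratio Δp'_min/Δp_min = 15.

From the uncertainty principle ΔxΔp ≥ ℏ/2, the minimum momentum uncertainty is Δp_min = ℏ/(2Δx).

Original (Δx = 2.53 nm = 2.530e-09 m):
Δp_min = (1.055e-34 J·s)/(2 × 2.530e-09 m) = 2.084e-26 kg·m/s

When Δx → (1/15)Δx:
Δp'_min = ℏ/(2 × (1/15)Δx) = 15 × ℏ/(2Δx) = 15 × Δp_min
Δp'_min = 15 × 2.084e-26 kg·m/s = 3.126e-25 kg·m/s

Since Δp_min ∝ 1/Δx, when Δx is decreased to 1/15 of its original value, Δp_min increases to 15 times its original value.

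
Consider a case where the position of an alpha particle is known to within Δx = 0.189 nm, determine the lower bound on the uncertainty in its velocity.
41.987 m/s

Using the Heisenberg uncertainty principle and Δp = mΔv:
ΔxΔp ≥ ℏ/2
Δx(mΔv) ≥ ℏ/2

The minimum uncertainty in velocity is:
Δv_min = ℏ/(2mΔx)
Δv_min = (1.055e-34 J·s) / (2 × 6.645e-27 kg × 1.890e-10 m)
Δv_min = 4.199e+01 m/s = 41.987 m/s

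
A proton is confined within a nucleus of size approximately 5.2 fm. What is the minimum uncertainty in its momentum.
1.014 × 10^-20 kg·m/s

Using the Heisenberg uncertainty principle:
ΔxΔp ≥ ℏ/2

With Δx ≈ L = 5.200e-15 m (the confinement size):
Δp_min = ℏ/(2Δx)
Δp_min = (1.055e-34 J·s) / (2 × 5.200e-15 m)
Δp_min = 1.014e-20 kg·m/s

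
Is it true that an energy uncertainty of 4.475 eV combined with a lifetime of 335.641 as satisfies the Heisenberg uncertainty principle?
Yes, it satisfies the uncertainty relation.

Calculate the product ΔEΔt:
ΔE = 4.475 eV = 7.170e-19 J
ΔEΔt = (7.170e-19 J) × (3.356e-16 s)
ΔEΔt = 2.406e-34 J·s

Compare to the minimum allowed value ℏ/2:
ℏ/2 = 5.273e-35 J·s

Since ΔEΔt = 2.406e-34 J·s ≥ 5.273e-35 J·s = ℏ/2,
this satisfies the uncertainty relation.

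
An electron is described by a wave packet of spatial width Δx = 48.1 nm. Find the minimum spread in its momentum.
1.096 × 10^-27 kg·m/s

For a wave packet, the spatial width Δx and momentum spread Δp are related by the uncertainty principle:
ΔxΔp ≥ ℏ/2

The minimum momentum spread is:
Δp_min = ℏ/(2Δx)
Δp_min = (1.055e-34 J·s) / (2 × 4.810e-08 m)
Δp_min = 1.096e-27 kg·m/s

A wave packet cannot have both a well-defined position and well-defined momentum.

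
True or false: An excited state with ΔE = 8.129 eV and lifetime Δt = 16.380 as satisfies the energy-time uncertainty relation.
No, it violates the uncertainty relation.

Calculate the product ΔEΔt:
ΔE = 8.129 eV = 1.302e-18 J
ΔEΔt = (1.302e-18 J) × (1.638e-17 s)
ΔEΔt = 2.133e-35 J·s

Compare to the minimum allowed value ℏ/2:
ℏ/2 = 5.273e-35 J·s

Since ΔEΔt = 2.133e-35 J·s < 5.273e-35 J·s = ℏ/2,
this violates the uncertainty relation.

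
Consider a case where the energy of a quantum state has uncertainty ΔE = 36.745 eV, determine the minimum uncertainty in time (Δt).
8.956 as

Using the energy-time uncertainty principle:
ΔEΔt ≥ ℏ/2

The minimum uncertainty in time is:
Δt_min = ℏ/(2ΔE)
Δt_min = (1.055e-34 J·s) / (2 × 5.887e-18 J)
Δt_min = 8.956e-18 s = 8.956 as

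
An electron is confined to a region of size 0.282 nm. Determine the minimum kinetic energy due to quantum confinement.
119.775 meV

Using the uncertainty principle:

1. Position uncertainty: Δx ≈ 2.820e-10 m
2. Minimum momentum uncertainty: Δp = ℏ/(2Δx) = 1.870e-25 kg·m/s
3. Minimum kinetic energy:
   KE = (Δp)²/(2m) = (1.870e-25)²/(2 × 9.109e-31 kg)
   KE = 1.919e-20 J = 119.775 meV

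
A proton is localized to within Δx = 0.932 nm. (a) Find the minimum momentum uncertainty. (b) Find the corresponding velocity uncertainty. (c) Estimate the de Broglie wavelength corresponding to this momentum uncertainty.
(a) Δp_min = 5.658 × 10^-26 kg·m/s
(b) Δv_min = 33.825 m/s
(c) λ_dB = 11.712 nm

Step-by-step:

(a) From the uncertainty principle:
Δp_min = ℏ/(2Δx) = (1.055e-34 J·s)/(2 × 9.320e-10 m) = 5.658e-26 kg·m/s

(b) The velocity uncertainty:
Δv = Δp/m = (5.658e-26 kg·m/s)/(1.673e-27 kg) = 3.382e+01 m/s = 33.825 m/s

(c) The de Broglie wavelength for this momentum:
λ = h/p = (6.626e-34 J·s)/(5.658e-26 kg·m/s) = 1.171e-08 m = 11.712 nm

Note: The de Broglie wavelength is comparable to the localization size, as expected from wave-particle duality.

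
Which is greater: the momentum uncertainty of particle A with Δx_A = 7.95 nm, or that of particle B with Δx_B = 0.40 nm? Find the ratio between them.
Particle B has the larger minimum momentum uncertainty, by a factor of 19.88.

For each particle, the minimum momentum uncertainty is Δp_min = ℏ/(2Δx):

Particle A: Δp_A = ℏ/(2×7.950e-09 m) = 6.633e-27 kg·m/s
Particle B: Δp_B = ℏ/(2×4.000e-10 m) = 1.318e-25 kg·m/s

Ratio: Δp_B/Δp_A = 19.88

Since Δp_min ∝ 1/Δx, the particle with smaller position uncertainty (B) has larger momentum uncertainty.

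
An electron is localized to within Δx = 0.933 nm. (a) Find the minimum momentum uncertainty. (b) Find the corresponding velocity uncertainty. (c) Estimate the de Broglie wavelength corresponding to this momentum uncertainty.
(a) Δp_min = 5.652 × 10^-26 kg·m/s
(b) Δv_min = 62.041 km/s
(c) λ_dB = 11.724 nm

Step-by-step:

(a) From the uncertainty principle:
Δp_min = ℏ/(2Δx) = (1.055e-34 J·s)/(2 × 9.330e-10 m) = 5.652e-26 kg·m/s

(b) The velocity uncertainty:
Δv = Δp/m = (5.652e-26 kg·m/s)/(9.109e-31 kg) = 6.204e+04 m/s = 62.041 km/s

(c) The de Broglie wavelength for this momentum:
λ = h/p = (6.626e-34 J·s)/(5.652e-26 kg·m/s) = 1.172e-08 m = 11.724 nm

Note: The de Broglie wavelength is comparable to the localization size, as expected from wave-particle duality.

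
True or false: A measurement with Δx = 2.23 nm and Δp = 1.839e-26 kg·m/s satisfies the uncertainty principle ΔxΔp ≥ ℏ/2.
No, it violates the uncertainty principle (impossible measurement).

Calculate the product ΔxΔp:
ΔxΔp = (2.230e-09 m) × (1.839e-26 kg·m/s)
ΔxΔp = 4.101e-35 J·s

Compare to the minimum allowed value ℏ/2:
ℏ/2 = 5.273e-35 J·s

Since ΔxΔp = 4.101e-35 J·s < 5.273e-35 J·s = ℏ/2,
the measurement violates the uncertainty principle.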